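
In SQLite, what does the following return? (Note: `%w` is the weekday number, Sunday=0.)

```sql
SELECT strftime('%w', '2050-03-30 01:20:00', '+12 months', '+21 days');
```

First apply '+12 months', '+21 days': 2050-03-30 01:20:00 → 2051-04-20 01:20:00.
2051-04-20 is a Thursday; with Sunday=0 that is 4.

4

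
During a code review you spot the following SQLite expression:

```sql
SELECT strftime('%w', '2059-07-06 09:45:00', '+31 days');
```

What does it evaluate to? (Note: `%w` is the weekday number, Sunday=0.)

First apply '+31 days': 2059-07-06 09:45:00 → 2059-08-06 09:45:00.
2059-08-06 is a Wednesday; with Sunday=0 that is 3.

3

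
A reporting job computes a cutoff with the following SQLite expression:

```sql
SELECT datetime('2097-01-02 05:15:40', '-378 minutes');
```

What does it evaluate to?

378 minutes = 6h 18m; -378 minutes from 2097-01-02 05:15:40 is 2097-01-01 22:57:40 (crosses midnight).

2097-01-01 22:57:40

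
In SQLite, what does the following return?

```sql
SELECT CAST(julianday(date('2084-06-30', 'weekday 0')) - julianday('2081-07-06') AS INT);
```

1092

`weekday 0` advances to the next Sunday; 2084-06-30 is a Friday, so it moves forward to 2084-07-02.
25 days remain in July 2081 after the 6th (31 − 6).
Full months from August 2081 through June 2084 contribute their day counts.
Then 2 days into July 2084.
Total: 25 + 31 + 30 + 31 + 30 + 31 + 31 + 28 + 31 + 30 + 31 + 30 + 31 + 31 + 30 + 31 + 30 + 31 + 31 + 28 + 31 + 30 + 31 + 30 + 31 + 31 + 30 + 31 + 30 + 31 + 31 + 29 + 31 + 30 + 31 + 30 + 2 = 1092.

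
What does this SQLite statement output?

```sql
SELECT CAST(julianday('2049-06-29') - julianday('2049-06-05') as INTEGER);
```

Both dates are in June 2049: 29 − 5 = 24.

24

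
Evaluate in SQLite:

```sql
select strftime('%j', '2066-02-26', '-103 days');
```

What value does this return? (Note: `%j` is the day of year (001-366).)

First apply '-103 days': 2066-02-26 → 2065-11-15.
Day-of-year for 2065-11-15: days since 2065-01-01 inclusive = 319, zero-padded to 319.

319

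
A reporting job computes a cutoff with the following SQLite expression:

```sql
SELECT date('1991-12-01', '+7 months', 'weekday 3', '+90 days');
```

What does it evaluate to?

Adding +7 months to 1991-12-01 gives 1992-07-01.
`weekday 3` advances to the next Wednesday; 1992-07-01 is already a Wednesday, so it stays at 1992-07-01.
Applying '+90 days' to 1992-07-01: counting 90 days forward gives 1992-09-29.

1992-09-29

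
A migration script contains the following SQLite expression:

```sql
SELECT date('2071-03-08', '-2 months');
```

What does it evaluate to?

2071-01-08

Adding -2 months to 2071-03-08 gives 2071-01-08.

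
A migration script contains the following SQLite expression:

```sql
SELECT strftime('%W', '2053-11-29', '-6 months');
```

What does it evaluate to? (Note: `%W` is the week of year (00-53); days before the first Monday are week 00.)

21

First apply '-6 months': 2053-11-29 → 2053-05-29.
2053-05-29 is a Thursday. SQLite's %W counts Mondays since the year started; the result is 21.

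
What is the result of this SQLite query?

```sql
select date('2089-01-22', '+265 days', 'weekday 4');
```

2089-10-20

Applying '+265 days' to 2089-01-22: counting 265 days forward gives 2089-10-14.
`weekday 4` advances to the next Thursday; 2089-10-14 is a Friday, so it moves forward to 2089-10-20.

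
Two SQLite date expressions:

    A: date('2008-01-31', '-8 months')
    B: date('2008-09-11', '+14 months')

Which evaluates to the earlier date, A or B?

A = 2007-05-31.
B = 2009-11-11.
A is earlier.

A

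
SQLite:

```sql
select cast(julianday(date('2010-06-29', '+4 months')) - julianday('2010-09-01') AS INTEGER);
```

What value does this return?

58

Adding +4 months to 2010-06-29 gives 2010-10-29.
29 days remain in September 2010 after the 1st (30 − 1).
Then 29 days into October 2010.
Total: 29 + 29 = 58.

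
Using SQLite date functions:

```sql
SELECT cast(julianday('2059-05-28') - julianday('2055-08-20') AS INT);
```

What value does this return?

11 days remain in August 2055 after the 20th (31 − 20).
Full months from September 2055 through April 2059 contribute their day counts.
Then 28 days into May 2059.
Total: 11 + 30 + 31 + 30 + 31 + 31 + 29 + 31 + 30 + 31 + 30 + 31 + 31 + 30 + 31 + 30 + 31 + 31 + 28 + 31 + 30 + 31 + 30 + 31 + 31 + 30 + 31 + 30 + 31 + 31 + 28 + 31 + 30 + 31 + 30 + 31 + 31 + 30 + 31 + 30 + 31 + 31 + 28 + 31 + 30 + 28 = 1377.

1377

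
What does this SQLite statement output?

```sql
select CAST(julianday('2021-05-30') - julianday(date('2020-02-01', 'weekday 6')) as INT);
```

`weekday 6` advances to the next Saturday; 2020-02-01 is already a Saturday, so it stays at 2020-02-01.
28 days remain in February 2020 after the 1st (29 − 1).
Full months from March 2020 through April 2021 contribute their day counts.
Then 30 days into May 2021.
Total: 28 + 31 + 30 + 31 + 30 + 31 + 31 + 30 + 31 + 30 + 31 + 31 + 28 + 31 + 30 + 30 = 484.

484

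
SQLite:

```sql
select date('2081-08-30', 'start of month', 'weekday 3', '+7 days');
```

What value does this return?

2081-08-13

`start of month` rewinds 2081-08-30 to 2081-08-01.
`weekday 3` advances to the next Wednesday; 2081-08-01 is a Friday, so it moves forward to 2081-08-06.
Advancing 7 more days within August lands on 2081-08-13.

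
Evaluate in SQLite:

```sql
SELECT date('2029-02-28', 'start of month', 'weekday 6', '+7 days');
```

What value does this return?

`start of month` rewinds 2029-02-28 to 2029-02-01.
`weekday 6` advances to the next Saturday; 2029-02-01 is a Thursday, so it moves forward to 2029-02-03.
Advancing 7 more days within February lands on 2029-02-10.

2029-02-10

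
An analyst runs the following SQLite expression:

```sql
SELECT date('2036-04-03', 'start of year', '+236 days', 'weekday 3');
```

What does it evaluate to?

2036-08-27

`start of year` rewinds 2036-04-03 to 2036-01-01.
Applying '+236 days' to 2036-01-01: counting 236 days forward gives 2036-08-24.
`weekday 3` advances to the next Wednesday; 2036-08-24 is a Sunday, so it moves forward to 2036-08-27.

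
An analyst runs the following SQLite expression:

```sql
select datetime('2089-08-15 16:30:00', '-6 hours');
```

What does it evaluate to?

2089-08-15 10:30:00

-6 hours from 2089-08-15 16:30:00 is 2089-08-15 10:30:00.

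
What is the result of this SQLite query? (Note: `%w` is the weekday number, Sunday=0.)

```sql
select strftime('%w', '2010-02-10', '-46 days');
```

First apply '-46 days': 2010-02-10 → 2009-12-26.
2009-12-26 is a Saturday; with Sunday=0 that is 6.

6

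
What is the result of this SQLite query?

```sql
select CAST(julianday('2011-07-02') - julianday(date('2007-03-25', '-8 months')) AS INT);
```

1803

Adding -8 months to 2007-03-25 gives 2006-07-25.
6 days remain in July 2006 after the 25th (31 − 25).
Full months from August 2006 through June 2011 contribute their day counts.
Then 2 days into July 2011.
Total: 6 + 31 + 30 + 31 + 30 + 31 + 31 + 28 + 31 + 30 + 31 + 30 + 31 + 31 + 30 + 31 + 30 + 31 + 31 + 29 + 31 + 30 + 31 + 30 + 31 + 31 + 30 + 31 + 30 + 31 + 31 + 28 + 31 + 30 + 31 + 30 + 31 + 31 + 30 + 31 + 30 + 31 + 31 + 28 + 31 + 30 + 31 + 30 + 31 + 31 + 30 + 31 + 30 + 31 + 31 + 28 + 31 + 30 + 31 + 30 + 2 = 1803.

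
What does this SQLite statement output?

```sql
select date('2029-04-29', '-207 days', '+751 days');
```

2030-10-25

Applying '-207 days' to 2029-04-29: counting 207 days back gives 2028-10-04.
Applying '+751 days' to 2028-10-04: counting 751 days forward gives 2030-10-25.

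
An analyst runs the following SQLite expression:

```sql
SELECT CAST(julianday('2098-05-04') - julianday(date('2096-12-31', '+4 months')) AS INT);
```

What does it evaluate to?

Adding +4 months to 2096-12-31 targets 2097-04-31. April 2097 has only 30 days, so SQLite normalizes the 1-day overflow forward to 2097-05-01.
30 days remain in May 2097 after the 1st (31 − 1).
Full months from June 2097 through April 2098 contribute their day counts.
Then 4 days into May 2098.
Total: 30 + 30 + 31 + 31 + 30 + 31 + 30 + 31 + 31 + 28 + 31 + 30 + 4 = 368.

368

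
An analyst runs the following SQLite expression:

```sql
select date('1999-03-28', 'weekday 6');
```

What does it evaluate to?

`weekday 6` advances to the next Saturday; 1999-03-28 is a Sunday, so it moves forward to 1999-04-03.

1999-04-03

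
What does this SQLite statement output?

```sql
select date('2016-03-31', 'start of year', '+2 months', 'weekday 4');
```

2016-03-03

`start of year` rewinds 2016-03-31 to 2016-01-01.
Adding +2 months to 2016-01-01 gives 2016-03-01.
`weekday 4` advances to the next Thursday; 2016-03-01 is a Tuesday, so it moves forward to 2016-03-03.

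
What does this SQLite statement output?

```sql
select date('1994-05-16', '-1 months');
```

1994-04-16

Adding -1 month to 1994-05-16 gives 1994-04-16.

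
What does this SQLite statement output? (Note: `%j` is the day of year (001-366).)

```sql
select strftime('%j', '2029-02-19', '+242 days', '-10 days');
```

282

First apply '+242 days', '-10 days': 2029-02-19 → 2029-10-09.
Day-of-year for 2029-10-09: days since 2029-01-01 inclusive = 282, zero-padded to 282.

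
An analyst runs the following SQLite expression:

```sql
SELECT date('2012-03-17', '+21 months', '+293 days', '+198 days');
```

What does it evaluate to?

2015-04-22

Adding +21 months to 2012-03-17 gives 2013-12-17.
Applying '+293 days' to 2013-12-17: counting 293 days forward gives 2014-10-06.
Applying '+198 days' to 2014-10-06: counting 198 days forward gives 2015-04-22.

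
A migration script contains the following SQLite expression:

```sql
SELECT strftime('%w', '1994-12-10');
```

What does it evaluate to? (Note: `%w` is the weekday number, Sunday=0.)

6

1994-12-10 is a Saturday; with Sunday=0 that is 6.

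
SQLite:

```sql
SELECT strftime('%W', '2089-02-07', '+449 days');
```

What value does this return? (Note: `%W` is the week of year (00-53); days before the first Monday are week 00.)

18

First apply '+449 days': 2089-02-07 → 2090-05-02.
2090-05-02 is a Tuesday. SQLite's %W counts Mondays since the year started; the result is 18.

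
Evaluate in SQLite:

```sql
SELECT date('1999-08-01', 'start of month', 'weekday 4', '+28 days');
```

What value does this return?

`start of month` rewinds 1999-08-01 to 1999-08-01.
`weekday 4` advances to the next Thursday; 1999-08-01 is a Sunday, so it moves forward to 1999-08-05.
August 1999 has 31 days; 26 remain after the 5th, so 27 days reach 1999-09-01.
Advancing 1 more day within September lands on 1999-09-02.

1999-09-02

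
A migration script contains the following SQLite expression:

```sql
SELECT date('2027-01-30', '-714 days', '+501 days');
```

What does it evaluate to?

2026-07-01

Applying '-714 days' to 2027-01-30: counting 714 days back gives 2025-02-15.
Applying '+501 days' to 2025-02-15: counting 501 days forward gives 2026-07-01.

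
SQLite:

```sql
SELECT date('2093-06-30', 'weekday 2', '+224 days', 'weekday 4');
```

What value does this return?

`weekday 2` advances to the next Tuesday; 2093-06-30 is already a Tuesday, so it stays at 2093-06-30.
Applying '+224 days' to 2093-06-30: counting 224 days forward gives 2094-02-09.
`weekday 4` advances to the next Thursday; 2094-02-09 is a Tuesday, so it moves forward to 2094-02-11.

2094-02-11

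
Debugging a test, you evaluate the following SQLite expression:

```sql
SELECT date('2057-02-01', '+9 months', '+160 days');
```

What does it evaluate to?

2058-04-10

Adding +9 months to 2057-02-01 gives 2057-11-01.
Applying '+160 days' to 2057-11-01: counting 160 days forward gives 2058-04-10.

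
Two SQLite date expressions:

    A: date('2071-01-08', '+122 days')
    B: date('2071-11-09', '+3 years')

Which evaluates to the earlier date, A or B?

A = 2071-05-10.
B = 2074-11-09.
A is earlier.

A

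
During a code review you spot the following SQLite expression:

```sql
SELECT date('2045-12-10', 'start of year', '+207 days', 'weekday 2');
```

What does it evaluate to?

`start of year` rewinds 2045-12-10 to 2045-01-01.
Applying '+207 days' to 2045-01-01: counting 207 days forward gives 2045-07-27.
`weekday 2` advances to the next Tuesday; 2045-07-27 is a Thursday, so it moves forward to 2045-08-01.

2045-08-01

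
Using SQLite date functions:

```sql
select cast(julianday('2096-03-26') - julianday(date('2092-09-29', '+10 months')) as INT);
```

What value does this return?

971

Adding +10 months to 2092-09-29 gives 2093-07-29.
2 days remain in July 2093 after the 29th (31 − 29).
Full months from August 2093 through February 2096 contribute their day counts.
Then 26 days into March 2096.
Total: 2 + 31 + 30 + 31 + 30 + 31 + 31 + 28 + 31 + 30 + 31 + 30 + 31 + 31 + 30 + 31 + 30 + 31 + 31 + 28 + 31 + 30 + 31 + 30 + 31 + 31 + 30 + 31 + 30 + 31 + 31 + 29 + 26 = 971.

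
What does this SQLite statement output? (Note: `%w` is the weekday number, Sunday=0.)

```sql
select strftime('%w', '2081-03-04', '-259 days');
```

First apply '-259 days': 2081-03-04 → 2080-06-18.
2080-06-18 is a Tuesday; with Sunday=0 that is 2.

2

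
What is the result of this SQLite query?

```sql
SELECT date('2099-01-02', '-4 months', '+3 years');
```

Adding -4 months to 2099-01-02 gives 2098-09-02.
Adding +3 years to 2098-09-02 gives 2101-09-02.

2101-09-02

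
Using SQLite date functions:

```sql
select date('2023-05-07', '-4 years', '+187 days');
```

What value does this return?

2019-11-10

Adding -4 years to 2023-05-07 gives 2019-05-07.
Applying '+187 days' to 2019-05-07: counting 187 days forward gives 2019-11-10.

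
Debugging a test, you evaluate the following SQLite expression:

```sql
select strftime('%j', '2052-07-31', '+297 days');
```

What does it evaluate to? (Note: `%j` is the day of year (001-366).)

144

First apply '+297 days': 2052-07-31 → 2053-05-24.
Day-of-year for 2053-05-24: days since 2053-01-01 inclusive = 144, zero-padded to 144.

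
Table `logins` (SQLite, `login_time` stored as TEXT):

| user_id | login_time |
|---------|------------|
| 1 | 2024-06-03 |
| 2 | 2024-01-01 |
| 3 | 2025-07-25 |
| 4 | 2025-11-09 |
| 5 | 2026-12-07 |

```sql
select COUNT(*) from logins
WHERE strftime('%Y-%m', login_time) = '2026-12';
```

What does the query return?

1

Rows with year-month 2026-12: 2026-12-07 → 1.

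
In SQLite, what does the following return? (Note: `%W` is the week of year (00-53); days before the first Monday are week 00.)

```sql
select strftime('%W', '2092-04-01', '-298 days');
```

23

First apply '-298 days': 2092-04-01 → 2091-06-08.
2091-06-08 is a Friday. SQLite's %W counts Mondays since the year started; the result is 23.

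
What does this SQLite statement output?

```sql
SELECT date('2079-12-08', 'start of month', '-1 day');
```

2079-11-30

`start of month` rewinds 2079-12-08 to 2079-12-01.
Going back 1 day from 2079-12-01 reaches 2079-11-30 (last day of November, 30 days).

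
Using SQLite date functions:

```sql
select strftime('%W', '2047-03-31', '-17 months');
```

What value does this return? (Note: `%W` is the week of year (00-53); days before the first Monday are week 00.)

44

First apply '-17 months': 2047-03-31 → 2045-10-31.
2045-10-31 is a Tuesday. SQLite's %W counts Mondays since the year started; the result is 44.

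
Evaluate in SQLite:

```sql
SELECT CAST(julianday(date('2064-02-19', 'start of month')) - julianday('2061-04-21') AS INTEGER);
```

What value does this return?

1016

`start of month` rewinds 2064-02-19 to 2064-02-01.
9 days remain in April 2061 after the 21st (30 − 21).
Full months from May 2061 through January 2064 contribute their day counts.
Then 1 day into February 2064.
Total: 9 + 31 + 30 + 31 + 31 + 30 + 31 + 30 + 31 + 31 + 28 + 31 + 30 + 31 + 30 + 31 + 31 + 30 + 31 + 30 + 31 + 31 + 28 + 31 + 30 + 31 + 30 + 31 + 31 + 30 + 31 + 30 + 31 + 31 + 1 = 1016.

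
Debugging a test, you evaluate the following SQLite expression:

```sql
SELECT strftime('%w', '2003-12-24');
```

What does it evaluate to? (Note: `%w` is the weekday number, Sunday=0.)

3

2003-12-24 is a Wednesday; with Sunday=0 that is 3.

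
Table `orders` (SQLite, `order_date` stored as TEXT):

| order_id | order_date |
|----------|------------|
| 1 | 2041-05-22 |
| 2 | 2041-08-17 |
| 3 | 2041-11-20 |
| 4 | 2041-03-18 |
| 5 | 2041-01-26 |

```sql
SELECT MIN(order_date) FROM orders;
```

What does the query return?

MIN over {2041-01-26, 2041-03-18, 2041-05-22, 2041-08-17, 2041-11-20}.

2041-01-26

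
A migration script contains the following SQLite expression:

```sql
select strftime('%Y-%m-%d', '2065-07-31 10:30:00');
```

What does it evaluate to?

`%Y-%m-%d` extracts the ISO date: 2065-07-31.

2065-07-31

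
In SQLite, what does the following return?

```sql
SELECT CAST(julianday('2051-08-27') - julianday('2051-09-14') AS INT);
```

-18

4 days remain in August 2051 after the 27th (31 − 27).
Then 14 days into September 2051.
Total: 4 + 14 = 18.
The subtraction is earlier − later, so the result is −18 → -18.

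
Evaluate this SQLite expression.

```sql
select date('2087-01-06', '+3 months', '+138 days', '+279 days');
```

Adding +3 months to 2087-01-06 gives 2087-04-06.
Applying '+138 days' to 2087-04-06: counting 138 days forward gives 2087-08-22.
Applying '+279 days' to 2087-08-22: counting 279 days forward gives 2088-05-27.

2088-05-27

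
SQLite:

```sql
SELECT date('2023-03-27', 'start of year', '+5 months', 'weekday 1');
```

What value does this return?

2023-06-05

`start of year` rewinds 2023-03-27 to 2023-01-01.
Adding +5 months to 2023-01-01 gives 2023-06-01.
`weekday 1` advances to the next Monday; 2023-06-01 is a Thursday, so it moves forward to 2023-06-05.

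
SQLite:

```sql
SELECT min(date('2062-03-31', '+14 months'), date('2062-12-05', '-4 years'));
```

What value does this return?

date('2062-03-31', '+14 months') → 2063-05-31.
date('2062-12-05', '-4 years') → 2058-12-05.
Earlier of the two is 2058-12-05.

2058-12-05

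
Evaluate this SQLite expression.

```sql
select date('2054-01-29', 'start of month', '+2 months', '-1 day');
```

2054-02-28

`start of month` rewinds 2054-01-29 to 2054-01-01.
Adding +2 months to 2054-01-01 gives 2054-03-01.
Going back 1 day from 2054-03-01 reaches 2054-02-28 (last day of February, 28 days).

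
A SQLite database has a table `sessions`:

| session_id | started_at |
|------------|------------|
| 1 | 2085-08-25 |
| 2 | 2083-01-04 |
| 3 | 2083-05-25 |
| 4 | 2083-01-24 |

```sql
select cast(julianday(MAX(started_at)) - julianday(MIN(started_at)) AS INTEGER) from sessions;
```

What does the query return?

MIN = 2083-01-04, MAX = 2085-08-25.
27 days remain in January 2083 after the 4th (31 − 4).
Full months from February 2083 through July 2085 contribute their day counts.
Then 25 days into August 2085.
Total: 27 + 28 + 31 + 30 + 31 + 30 + 31 + 31 + 30 + 31 + 30 + 31 + 31 + 29 + 31 + 30 + 31 + 30 + 31 + 31 + 30 + 31 + 30 + 31 + 31 + 28 + 31 + 30 + 31 + 30 + 31 + 25 = 964.

964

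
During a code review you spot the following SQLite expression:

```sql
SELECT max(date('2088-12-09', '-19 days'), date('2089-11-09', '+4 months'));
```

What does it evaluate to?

2090-03-09

date('2088-12-09', '-19 days') → 2088-11-20.
date('2089-11-09', '+4 months') → 2090-03-09.
Later of the two is 2090-03-09.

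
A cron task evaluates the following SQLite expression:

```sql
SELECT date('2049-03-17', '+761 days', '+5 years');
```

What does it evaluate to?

Applying '+761 days' to 2049-03-17: counting 761 days forward gives 2051-04-17.
Adding +5 years to 2051-04-17 gives 2056-04-17.

2056-04-17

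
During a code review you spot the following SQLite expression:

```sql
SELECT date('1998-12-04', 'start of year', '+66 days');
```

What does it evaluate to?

1998-03-08

`start of year` rewinds 1998-12-04 to 1998-01-01.
Applying '+66 days' to 1998-01-01: counting 66 days forward gives 1998-03-08.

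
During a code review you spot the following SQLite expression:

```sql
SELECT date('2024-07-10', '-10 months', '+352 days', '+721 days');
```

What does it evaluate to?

2026-08-18

Adding -10 months to 2024-07-10 gives 2023-09-10.
Applying '+352 days' to 2023-09-10: counting 352 days forward gives 2024-08-27.
Applying '+721 days' to 2024-08-27: counting 721 days forward gives 2026-08-18.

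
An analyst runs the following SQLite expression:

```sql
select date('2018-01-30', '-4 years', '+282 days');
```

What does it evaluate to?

Adding -4 years to 2018-01-30 gives 2014-01-30.
Applying '+282 days' to 2014-01-30: counting 282 days forward gives 2014-11-08.

2014-11-08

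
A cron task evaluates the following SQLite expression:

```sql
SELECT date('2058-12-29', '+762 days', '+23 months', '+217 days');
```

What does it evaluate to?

2063-08-03

Applying '+762 days' to 2058-12-29: counting 762 days forward gives 2061-01-29.
Adding +23 months to 2061-01-29 gives 2062-12-29.
Applying '+217 days' to 2062-12-29: counting 217 days forward gives 2063-08-03.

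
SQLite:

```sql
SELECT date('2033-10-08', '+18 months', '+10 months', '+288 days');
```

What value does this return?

2036-11-22

Adding +18 months to 2033-10-08 gives 2035-04-08.
Adding +10 months to 2035-04-08 gives 2036-02-08.
Applying '+288 days' to 2036-02-08: counting 288 days forward gives 2036-11-22.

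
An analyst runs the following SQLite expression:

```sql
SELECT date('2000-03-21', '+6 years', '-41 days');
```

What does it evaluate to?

2006-02-08

Adding +6 years to 2000-03-21 gives 2006-03-21.
Applying '-41 days' to 2006-03-21: counting 41 days back gives 2006-02-08.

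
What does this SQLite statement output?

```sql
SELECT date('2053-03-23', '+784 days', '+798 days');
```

Applying '+784 days' to 2053-03-23: counting 784 days forward gives 2055-05-16.
Applying '+798 days' to 2055-05-16: counting 798 days forward gives 2057-07-22.

2057-07-22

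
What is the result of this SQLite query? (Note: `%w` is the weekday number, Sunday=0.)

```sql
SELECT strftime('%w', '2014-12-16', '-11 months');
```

4

First apply '-11 months': 2014-12-16 → 2014-01-16.
2014-01-16 is a Thursday; with Sunday=0 that is 4.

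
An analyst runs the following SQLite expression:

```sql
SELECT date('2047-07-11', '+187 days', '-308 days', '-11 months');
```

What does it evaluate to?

2046-04-12

Applying '+187 days' to 2047-07-11: counting 187 days forward gives 2048-01-14.
Applying '-308 days' to 2048-01-14: counting 308 days back gives 2047-03-12.
Adding -11 months to 2047-03-12 gives 2046-04-12.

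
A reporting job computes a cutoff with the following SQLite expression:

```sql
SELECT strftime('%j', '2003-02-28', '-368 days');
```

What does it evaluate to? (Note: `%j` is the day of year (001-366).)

056

First apply '-368 days': 2003-02-28 → 2002-02-25.
Day-of-year for 2002-02-25: days since 2002-01-01 inclusive = 56, zero-padded to 056.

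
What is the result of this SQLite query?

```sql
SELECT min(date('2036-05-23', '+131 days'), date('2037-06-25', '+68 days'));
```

date('2036-05-23', '+131 days') → 2036-10-01.
date('2037-06-25', '+68 days') → 2037-09-01.
Earlier of the two is 2036-10-01.

2036-10-01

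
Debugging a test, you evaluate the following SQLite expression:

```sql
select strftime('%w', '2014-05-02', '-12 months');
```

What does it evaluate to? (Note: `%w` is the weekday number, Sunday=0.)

First apply '-12 months': 2014-05-02 → 2013-05-02.
2013-05-02 is a Thursday; with Sunday=0 that is 4.

4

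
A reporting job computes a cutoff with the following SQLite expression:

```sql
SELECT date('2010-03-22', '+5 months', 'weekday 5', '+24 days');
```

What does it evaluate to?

Adding +5 months to 2010-03-22 gives 2010-08-22.
`weekday 5` advances to the next Friday; 2010-08-22 is a Sunday, so it moves forward to 2010-08-27.
August 2010 has 31 days; 4 remain after the 27th, so 5 days reach 2010-09-01.
Advancing 19 more days within September lands on 2010-09-20.

2010-09-20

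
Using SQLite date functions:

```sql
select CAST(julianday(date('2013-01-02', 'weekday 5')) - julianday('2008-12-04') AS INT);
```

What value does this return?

`weekday 5` advances to the next Friday; 2013-01-02 is a Wednesday, so it moves forward to 2013-01-04.
27 days remain in December 2008 after the 4th (31 − 4).
Full months from January 2009 through December 2012 contribute their day counts.
Then 4 days into January 2013.
Total: 27 + 31 + 28 + 31 + 30 + 31 + 30 + 31 + 31 + 30 + 31 + 30 + 31 + 31 + 28 + 31 + 30 + 31 + 30 + 31 + 31 + 30 + 31 + 30 + 31 + 31 + 28 + 31 + 30 + 31 + 30 + 31 + 31 + 30 + 31 + 30 + 31 + 31 + 29 + 31 + 30 + 31 + 30 + 31 + 31 + 30 + 31 + 30 + 31 + 4 = 1492.

1492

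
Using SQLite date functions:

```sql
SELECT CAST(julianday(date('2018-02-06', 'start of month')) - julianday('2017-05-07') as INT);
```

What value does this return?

270

`start of month` rewinds 2018-02-06 to 2018-02-01.
24 days remain in May 2017 after the 7th (31 − 7).
Full months from June 2017 through January 2018 contribute their day counts.
Then 1 day into February 2018.
Total: 24 + 30 + 31 + 31 + 30 + 31 + 30 + 31 + 31 + 1 = 270.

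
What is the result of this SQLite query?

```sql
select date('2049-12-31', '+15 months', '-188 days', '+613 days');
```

2052-05-29

Adding +15 months to 2049-12-31 gives 2051-03-31.
Applying '-188 days' to 2051-03-31: counting 188 days back gives 2050-09-24.
Applying '+613 days' to 2050-09-24: counting 613 days forward gives 2052-05-29.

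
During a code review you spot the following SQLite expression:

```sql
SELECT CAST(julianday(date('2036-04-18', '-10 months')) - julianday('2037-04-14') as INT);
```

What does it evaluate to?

Adding -10 months to 2036-04-18 gives 2035-06-18.
12 days remain in June 2035 after the 18th (30 − 18).
Full months from July 2035 through March 2037 contribute their day counts.
Then 14 days into April 2037.
Total: 12 + 31 + 31 + 30 + 31 + 30 + 31 + 31 + 29 + 31 + 30 + 31 + 30 + 31 + 31 + 30 + 31 + 30 + 31 + 31 + 28 + 31 + 14 = 666.
The subtraction is earlier − later, so the result is −666 → -666.

-666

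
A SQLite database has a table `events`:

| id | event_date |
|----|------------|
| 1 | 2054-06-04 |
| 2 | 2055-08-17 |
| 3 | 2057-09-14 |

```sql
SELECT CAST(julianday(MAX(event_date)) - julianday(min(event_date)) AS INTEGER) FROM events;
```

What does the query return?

1198

MIN = 2054-06-04, MAX = 2057-09-14.
26 days remain in June 2054 after the 4th (30 − 4).
Full months from July 2054 through August 2057 contribute their day counts.
Then 14 days into September 2057.
Total: 26 + 31 + 31 + 30 + 31 + 30 + 31 + 31 + 28 + 31 + 30 + 31 + 30 + 31 + 31 + 30 + 31 + 30 + 31 + 31 + 29 + 31 + 30 + 31 + 30 + 31 + 31 + 30 + 31 + 30 + 31 + 31 + 28 + 31 + 30 + 31 + 30 + 31 + 31 + 14 = 1198.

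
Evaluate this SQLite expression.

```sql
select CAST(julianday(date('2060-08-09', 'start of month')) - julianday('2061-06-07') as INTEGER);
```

`start of month` rewinds 2060-08-09 to 2060-08-01.
30 days remain in August 2060 after the 1st (31 − 1).
Full months from September 2060 through May 2061 contribute their day counts.
Then 7 days into June 2061.
Total: 30 + 30 + 31 + 30 + 31 + 31 + 28 + 31 + 30 + 31 + 7 = 310.
The subtraction is earlier − later, so the result is −310 → -310.

-310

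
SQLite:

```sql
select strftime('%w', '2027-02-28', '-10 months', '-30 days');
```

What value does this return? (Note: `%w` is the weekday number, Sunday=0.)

First apply '-10 months', '-30 days': 2027-02-28 → 2026-03-29.
2026-03-29 is a Sunday; with Sunday=0 that is 0.

0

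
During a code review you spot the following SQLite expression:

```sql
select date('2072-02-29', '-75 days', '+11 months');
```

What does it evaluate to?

Applying '-75 days' to 2072-02-29: counting 75 days back gives 2071-12-16.
Adding +11 months to 2071-12-16 gives 2072-11-16.

2072-11-16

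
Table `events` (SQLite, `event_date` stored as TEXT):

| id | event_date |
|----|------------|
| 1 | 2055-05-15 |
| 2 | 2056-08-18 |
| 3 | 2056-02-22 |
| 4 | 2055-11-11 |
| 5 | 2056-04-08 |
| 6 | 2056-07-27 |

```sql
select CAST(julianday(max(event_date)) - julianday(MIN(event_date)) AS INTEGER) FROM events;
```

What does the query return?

461

MIN = 2055-05-15, MAX = 2056-08-18.
16 days remain in May 2055 after the 15th (31 − 15).
Full months from June 2055 through July 2056 contribute their day counts.
Then 18 days into August 2056.
Total: 16 + 30 + 31 + 31 + 30 + 31 + 30 + 31 + 31 + 29 + 31 + 30 + 31 + 30 + 31 + 18 = 461.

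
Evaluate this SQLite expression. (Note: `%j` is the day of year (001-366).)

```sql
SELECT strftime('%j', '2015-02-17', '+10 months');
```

351

First apply '+10 months': 2015-02-17 → 2015-12-17.
Day-of-year for 2015-12-17: days since 2015-01-01 inclusive = 351, zero-padded to 351.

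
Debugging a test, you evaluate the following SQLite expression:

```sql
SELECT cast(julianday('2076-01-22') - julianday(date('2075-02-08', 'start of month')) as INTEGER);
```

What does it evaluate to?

`start of month` rewinds 2075-02-08 to 2075-02-01.
27 days remain in February 2075 after the 1st (28 − 1).
Full months from March 2075 through December 2075 contribute their day counts.
Then 22 days into January 2076.
Total: 27 + 31 + 30 + 31 + 30 + 31 + 31 + 30 + 31 + 30 + 31 + 22 = 355.

355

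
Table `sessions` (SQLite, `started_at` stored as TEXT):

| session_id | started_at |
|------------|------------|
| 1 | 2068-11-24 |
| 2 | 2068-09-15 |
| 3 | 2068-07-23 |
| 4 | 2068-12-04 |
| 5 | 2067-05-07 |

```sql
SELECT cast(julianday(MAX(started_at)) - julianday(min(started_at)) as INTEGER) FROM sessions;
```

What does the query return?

577

MIN = 2067-05-07, MAX = 2068-12-04.
24 days remain in May 2067 after the 7th (31 − 7).
Full months from June 2067 through November 2068 contribute their day counts.
Then 4 days into December 2068.
Total: 24 + 30 + 31 + 31 + 30 + 31 + 30 + 31 + 31 + 29 + 31 + 30 + 31 + 30 + 31 + 31 + 30 + 31 + 30 + 4 = 577.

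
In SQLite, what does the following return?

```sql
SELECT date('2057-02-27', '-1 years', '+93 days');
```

2056-05-30

Adding -1 year to 2057-02-27 gives 2056-02-27.
Applying '+93 days' to 2056-02-27: counting 93 days forward gives 2056-05-30.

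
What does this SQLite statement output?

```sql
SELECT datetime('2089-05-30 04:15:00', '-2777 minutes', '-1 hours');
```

2089-05-28 04:58:00

2777 minutes = 46h 17m; -2777 minutes from 2089-05-30 04:15:00 is 2089-05-28 05:58:00 (crosses midnight).
-1 hours from 2089-05-28 05:58:00 is 2089-05-28 04:58:00.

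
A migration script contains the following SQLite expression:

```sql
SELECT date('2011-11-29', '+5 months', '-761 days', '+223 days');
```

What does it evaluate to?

Adding +5 months to 2011-11-29 gives 2012-04-29.
Applying '-761 days' to 2012-04-29: counting 761 days back gives 2010-03-30.
Applying '+223 days' to 2010-03-30: counting 223 days forward gives 2010-11-08.

2010-11-08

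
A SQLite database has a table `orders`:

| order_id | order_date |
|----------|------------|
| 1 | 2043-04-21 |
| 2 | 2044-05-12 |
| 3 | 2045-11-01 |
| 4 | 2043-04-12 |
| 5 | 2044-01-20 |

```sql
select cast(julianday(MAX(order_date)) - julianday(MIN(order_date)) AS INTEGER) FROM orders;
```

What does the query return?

MIN = 2043-04-12, MAX = 2045-11-01.
18 days remain in April 2043 after the 12th (30 − 12).
Full months from May 2043 through October 2045 contribute their day counts.
Then 1 day into November 2045.
Total: 18 + 31 + 30 + 31 + 31 + 30 + 31 + 30 + 31 + 31 + 29 + 31 + 30 + 31 + 30 + 31 + 31 + 30 + 31 + 30 + 31 + 31 + 28 + 31 + 30 + 31 + 30 + 31 + 31 + 30 + 31 + 1 = 934.

934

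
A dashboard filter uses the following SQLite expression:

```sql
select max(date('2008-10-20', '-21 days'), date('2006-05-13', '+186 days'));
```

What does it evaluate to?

2008-09-29

date('2008-10-20', '-21 days') → 2008-09-29.
date('2006-05-13', '+186 days') → 2006-11-15.
Later of the two is 2008-09-29.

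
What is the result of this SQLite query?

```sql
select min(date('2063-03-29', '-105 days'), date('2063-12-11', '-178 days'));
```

2062-12-14

date('2063-03-29', '-105 days') → 2062-12-14.
date('2063-12-11', '-178 days') → 2063-06-16.
Earlier of the two is 2062-12-14.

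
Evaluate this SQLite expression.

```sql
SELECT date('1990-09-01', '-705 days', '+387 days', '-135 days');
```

Applying '-705 days' to 1990-09-01: counting 705 days back gives 1988-09-26.
Applying '+387 days' to 1988-09-26: counting 387 days forward gives 1989-10-18.
Applying '-135 days' to 1989-10-18: counting 135 days back gives 1989-06-05.

1989-06-05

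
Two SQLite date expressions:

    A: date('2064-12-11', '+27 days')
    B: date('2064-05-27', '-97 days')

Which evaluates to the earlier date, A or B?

A = 2065-01-07.
B = 2064-02-20.
B is earlier.

B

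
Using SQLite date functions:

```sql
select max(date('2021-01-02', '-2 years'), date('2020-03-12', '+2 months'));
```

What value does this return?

2020-05-12

date('2021-01-02', '-2 years') → 2019-01-02.
date('2020-03-12', '+2 months') → 2020-05-12.
Later of the two is 2020-05-12.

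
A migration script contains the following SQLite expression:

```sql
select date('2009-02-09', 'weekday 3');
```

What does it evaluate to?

`weekday 3` advances to the next Wednesday; 2009-02-09 is a Monday, so it moves forward to 2009-02-11.

2009-02-11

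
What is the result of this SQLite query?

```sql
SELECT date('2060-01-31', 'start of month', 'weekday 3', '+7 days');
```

`start of month` rewinds 2060-01-31 to 2060-01-01.
`weekday 3` advances to the next Wednesday; 2060-01-01 is a Thursday, so it moves forward to 2060-01-07.
Advancing 7 more days within January lands on 2060-01-14.

2060-01-14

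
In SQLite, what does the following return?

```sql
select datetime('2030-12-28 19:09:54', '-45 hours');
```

2030-12-26 22:09:54

-45 hours from 2030-12-28 19:09:54 is 2030-12-26 22:09:54 (crosses midnight).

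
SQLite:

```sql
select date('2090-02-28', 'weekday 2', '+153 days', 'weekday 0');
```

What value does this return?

2090-08-06

`weekday 2` advances to the next Tuesday; 2090-02-28 is already a Tuesday, so it stays at 2090-02-28.
Applying '+153 days' to 2090-02-28: counting 153 days forward gives 2090-07-31.
`weekday 0` advances to the next Sunday; 2090-07-31 is a Monday, so it moves forward to 2090-08-06.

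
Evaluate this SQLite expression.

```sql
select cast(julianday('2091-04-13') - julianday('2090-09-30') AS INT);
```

0 days remain in September 2090 after the 30th (30 − 30).
Full months from October 2090 through March 2091 contribute their day counts.
Then 13 days into April 2091.
Total: 0 + 31 + 30 + 31 + 31 + 28 + 31 + 13 = 195.

195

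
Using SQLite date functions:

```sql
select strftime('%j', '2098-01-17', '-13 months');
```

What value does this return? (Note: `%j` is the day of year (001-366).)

First apply '-13 months': 2098-01-17 → 2096-12-17.
Day-of-year for 2096-12-17: days since 2096-01-01 inclusive = 352, zero-padded to 352.

352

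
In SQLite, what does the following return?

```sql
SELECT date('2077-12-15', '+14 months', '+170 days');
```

Adding +14 months to 2077-12-15 gives 2079-02-15.
Applying '+170 days' to 2079-02-15: counting 170 days forward gives 2079-08-04.

2079-08-04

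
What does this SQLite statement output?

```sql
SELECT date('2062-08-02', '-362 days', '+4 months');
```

2061-12-05

Applying '-362 days' to 2062-08-02: counting 362 days back gives 2061-08-05.
Adding +4 months to 2061-08-05 gives 2061-12-05.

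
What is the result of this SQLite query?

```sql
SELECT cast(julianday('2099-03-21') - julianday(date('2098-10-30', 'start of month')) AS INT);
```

`start of month` rewinds 2098-10-30 to 2098-10-01.
30 days remain in October 2098 after the 1st (31 − 1).
November 2098: 30 days.
December 2098: 31 days.
January 2099: 31 days.
February 2099: 28 days.
Then 21 days into March 2099.
Total: 30 + 30 + 31 + 31 + 28 + 21 = 171.

171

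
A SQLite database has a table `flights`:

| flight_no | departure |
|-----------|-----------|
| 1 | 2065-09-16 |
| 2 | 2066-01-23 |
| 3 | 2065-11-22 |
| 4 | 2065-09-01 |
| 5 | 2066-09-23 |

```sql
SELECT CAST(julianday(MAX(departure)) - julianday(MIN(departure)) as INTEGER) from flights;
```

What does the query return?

MIN = 2065-09-01, MAX = 2066-09-23.
29 days remain in September 2065 after the 1st (30 − 1).
Full months from October 2065 through August 2066 contribute their day counts.
Then 23 days into September 2066.
Total: 29 + 31 + 30 + 31 + 31 + 28 + 31 + 30 + 31 + 30 + 31 + 31 + 23 = 387.

387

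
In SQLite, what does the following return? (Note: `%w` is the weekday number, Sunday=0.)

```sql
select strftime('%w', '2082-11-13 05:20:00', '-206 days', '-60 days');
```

First apply '-206 days', '-60 days': 2082-11-13 05:20:00 → 2082-02-20 05:20:00.
2082-02-20 is a Friday; with Sunday=0 that is 5.

5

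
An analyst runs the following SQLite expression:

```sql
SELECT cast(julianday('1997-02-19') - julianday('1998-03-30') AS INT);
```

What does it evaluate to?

-404

9 days remain in February 1997 after the 19th (28 − 19).
Full months from March 1997 through February 1998 contribute their day counts.
Then 30 days into March 1998.
Total: 9 + 31 + 30 + 31 + 30 + 31 + 31 + 30 + 31 + 30 + 31 + 31 + 28 + 30 = 404.
The subtraction is earlier − later, so the result is −404 → -404.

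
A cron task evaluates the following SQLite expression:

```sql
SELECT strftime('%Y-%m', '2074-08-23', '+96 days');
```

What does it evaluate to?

First apply '+96 days': 2074-08-23 → 2074-11-27.
`%Y-%m` extracts the year-month: 2074-11.

2074-11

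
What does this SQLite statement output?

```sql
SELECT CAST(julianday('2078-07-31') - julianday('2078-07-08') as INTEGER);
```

Both dates are in July 2078: 31 − 8 = 23.

23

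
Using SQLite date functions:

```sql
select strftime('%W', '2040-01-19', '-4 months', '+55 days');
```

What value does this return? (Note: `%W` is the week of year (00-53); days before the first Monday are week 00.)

45

First apply '-4 months', '+55 days': 2040-01-19 → 2039-11-13.
2039-11-13 is a Sunday. SQLite's %W counts Mondays since the year started; the result is 45.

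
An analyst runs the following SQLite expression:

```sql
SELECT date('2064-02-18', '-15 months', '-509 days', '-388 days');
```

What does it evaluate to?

Adding -15 months to 2064-02-18 gives 2062-11-18.
Applying '-509 days' to 2062-11-18: counting 509 days back gives 2061-06-27.
Applying '-388 days' to 2061-06-27: counting 388 days back gives 2060-06-04.

2060-06-04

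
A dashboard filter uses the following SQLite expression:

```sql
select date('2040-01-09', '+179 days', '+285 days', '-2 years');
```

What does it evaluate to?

Applying '+179 days' to 2040-01-09: counting 179 days forward gives 2040-07-06.
Applying '+285 days' to 2040-07-06: counting 285 days forward gives 2041-04-17.
Adding -2 years to 2041-04-17 gives 2039-04-17.

2039-04-17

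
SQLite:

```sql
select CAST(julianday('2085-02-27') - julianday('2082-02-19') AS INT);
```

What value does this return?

9 days remain in February 2082 after the 19th (28 − 19).
Full months from March 2082 through January 2085 contribute their day counts.
Then 27 days into February 2085.
Total: 9 + 31 + 30 + 31 + 30 + 31 + 31 + 30 + 31 + 30 + 31 + 31 + 28 + 31 + 30 + 31 + 30 + 31 + 31 + 30 + 31 + 30 + 31 + 31 + 29 + 31 + 30 + 31 + 30 + 31 + 31 + 30 + 31 + 30 + 31 + 31 + 27 = 1104.

1104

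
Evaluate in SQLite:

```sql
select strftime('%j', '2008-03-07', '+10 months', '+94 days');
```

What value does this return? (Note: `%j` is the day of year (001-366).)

101

First apply '+10 months', '+94 days': 2008-03-07 → 2009-04-11.
Day-of-year for 2009-04-11: days since 2009-01-01 inclusive = 101, zero-padded to 101.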